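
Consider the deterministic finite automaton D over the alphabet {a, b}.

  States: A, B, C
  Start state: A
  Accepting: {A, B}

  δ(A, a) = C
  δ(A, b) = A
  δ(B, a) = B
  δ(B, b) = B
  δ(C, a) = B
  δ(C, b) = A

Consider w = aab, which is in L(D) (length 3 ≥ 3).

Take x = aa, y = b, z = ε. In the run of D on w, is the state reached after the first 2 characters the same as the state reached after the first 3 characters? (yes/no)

yes

State sequence: A -a-> C -a-> B -b-> B

After x (step 2): B. After xy (step 3): B.
They match, so y = b drives D around a cycle from B back to itself; pumping y any number of times keeps D in B before reading z, and xyⁱz ∈ L(D) for every i ≥ 0.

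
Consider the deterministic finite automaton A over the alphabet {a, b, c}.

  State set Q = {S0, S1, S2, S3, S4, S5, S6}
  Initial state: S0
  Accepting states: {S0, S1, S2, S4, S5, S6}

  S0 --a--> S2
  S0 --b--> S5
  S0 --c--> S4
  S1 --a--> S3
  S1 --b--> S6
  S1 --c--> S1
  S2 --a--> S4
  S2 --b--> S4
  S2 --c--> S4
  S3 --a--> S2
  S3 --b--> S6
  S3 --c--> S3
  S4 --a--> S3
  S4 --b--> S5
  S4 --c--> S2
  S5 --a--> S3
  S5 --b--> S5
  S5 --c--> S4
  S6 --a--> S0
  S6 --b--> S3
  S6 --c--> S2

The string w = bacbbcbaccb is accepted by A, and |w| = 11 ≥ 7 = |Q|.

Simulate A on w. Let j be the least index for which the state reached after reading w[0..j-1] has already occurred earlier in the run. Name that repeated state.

State sequence: S0 -b-> S5 -a-> S3 -c-> S3 -b-> S6 -b-> S3 -c-> S3 -b-> S6 -a-> S0 -c-> S4 -c-> S2 -b-> S4
First repeat at step 3: S3 was already visited.

The earliest repeat is at step j = 3: A is in S3, which it already visited at step i = 2.
Pumping length from the standard proof: p = 7 (the number of states). The repeated state found above gives |xy| = j ≤ 7 and |y| = j − i ≥ 1.

S3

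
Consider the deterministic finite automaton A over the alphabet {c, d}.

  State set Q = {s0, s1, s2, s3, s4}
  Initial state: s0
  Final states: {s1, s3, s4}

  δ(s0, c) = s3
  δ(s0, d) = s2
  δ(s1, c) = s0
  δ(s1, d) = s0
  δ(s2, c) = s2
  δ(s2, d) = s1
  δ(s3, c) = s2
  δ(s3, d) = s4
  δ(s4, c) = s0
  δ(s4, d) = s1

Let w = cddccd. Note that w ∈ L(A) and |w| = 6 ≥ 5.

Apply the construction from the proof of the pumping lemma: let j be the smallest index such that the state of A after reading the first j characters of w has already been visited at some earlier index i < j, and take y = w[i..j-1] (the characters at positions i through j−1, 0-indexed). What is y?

cddc

Run of A on w = c d d c c d:
  step 0: s0  (start)
  step 1: s3  (read c: s0→s3)
  step 2: s4  (read d: s3→s4)
  step 3: s1  (read d: s4→s1)
  step 4: s0  (read c: s1→s0)   ← first repeat (s0 seen earlier)
  step 5: s3  (read c: s0→s3)
  step 6: s4  (read d: s3→s4)

So i = 0, j = 4, giving x = w[0:0] = ε, y = w[0:4] = cddc, z = w[4:6] = cd.
Check: |xy| = 4 ≤ 5 and |y| = 4 ≥ 1. Reading y takes A from s0 back to s0, so every xyⁱz is accepted.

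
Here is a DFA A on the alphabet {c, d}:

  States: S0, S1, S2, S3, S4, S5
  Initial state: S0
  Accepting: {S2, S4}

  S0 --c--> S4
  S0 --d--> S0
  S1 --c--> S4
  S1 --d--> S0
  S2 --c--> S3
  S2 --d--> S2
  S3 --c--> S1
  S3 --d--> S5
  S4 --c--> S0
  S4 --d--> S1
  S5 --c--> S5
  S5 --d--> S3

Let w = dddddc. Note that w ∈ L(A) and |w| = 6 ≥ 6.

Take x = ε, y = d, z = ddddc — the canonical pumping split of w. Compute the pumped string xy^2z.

xy^2z = ε·d·d·ddddc = ddddddc.
Reading y = d takes A from S0 back to S0, so after x·y·y the machine is still in S0, and z then leads to the accepting state S4. Hence ddddddc ∈ L(A).

ddddddc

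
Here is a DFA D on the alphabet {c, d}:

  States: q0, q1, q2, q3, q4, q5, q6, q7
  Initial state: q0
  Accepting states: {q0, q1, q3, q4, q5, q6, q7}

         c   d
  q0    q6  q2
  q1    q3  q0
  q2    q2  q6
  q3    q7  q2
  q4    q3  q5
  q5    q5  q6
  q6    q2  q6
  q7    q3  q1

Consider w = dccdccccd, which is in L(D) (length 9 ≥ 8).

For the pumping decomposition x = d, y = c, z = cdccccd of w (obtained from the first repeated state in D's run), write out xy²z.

xy^2z = d·c·c·cdccccd = dcccdccccd.
Reading y = c takes D from q2 back to q2, so after x·y·y the machine is still in q2, and z then leads to the accepting state q6. Hence dcccdccccd ∈ L(D).

dcccdccccd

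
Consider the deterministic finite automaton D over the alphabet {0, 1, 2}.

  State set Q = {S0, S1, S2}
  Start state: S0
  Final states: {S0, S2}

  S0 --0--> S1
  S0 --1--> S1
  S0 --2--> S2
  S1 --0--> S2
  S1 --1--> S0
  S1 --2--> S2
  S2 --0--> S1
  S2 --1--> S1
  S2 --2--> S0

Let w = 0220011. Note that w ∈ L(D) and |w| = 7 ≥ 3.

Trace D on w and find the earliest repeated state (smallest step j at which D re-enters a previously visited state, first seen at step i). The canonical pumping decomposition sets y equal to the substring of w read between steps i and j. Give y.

022

Run of D on w = 0 2 2 0 0 1 1:
  step 0: S0  (start)
  step 1: S1  (read 0: S0→S1)
  step 2: S2  (read 2: S1→S2)
  step 3: S0  (read 2: S2→S0)   ← first repeat (S0 seen earlier)
  step 4: S1  (read 0: S0→S1)
  step 5: S2  (read 0: S1→S2)
  step 6: S1  (read 1: S2→S1)
  step 7: S0  (read 1: S1→S0)

So i = 0, j = 3, giving x = w[0:0] = ε, y = w[0:3] = 022, z = w[3:7] = 0011.
Check: |xy| = 3 ≤ 3 and |y| = 3 ≥ 1. Reading y takes D from S0 back to S0, so every xyⁱz is accepted.
With |Q| = 3, pigeonhole forces a state repeat no later than step 3; the substring read between the first and second visits to that state can be pumped.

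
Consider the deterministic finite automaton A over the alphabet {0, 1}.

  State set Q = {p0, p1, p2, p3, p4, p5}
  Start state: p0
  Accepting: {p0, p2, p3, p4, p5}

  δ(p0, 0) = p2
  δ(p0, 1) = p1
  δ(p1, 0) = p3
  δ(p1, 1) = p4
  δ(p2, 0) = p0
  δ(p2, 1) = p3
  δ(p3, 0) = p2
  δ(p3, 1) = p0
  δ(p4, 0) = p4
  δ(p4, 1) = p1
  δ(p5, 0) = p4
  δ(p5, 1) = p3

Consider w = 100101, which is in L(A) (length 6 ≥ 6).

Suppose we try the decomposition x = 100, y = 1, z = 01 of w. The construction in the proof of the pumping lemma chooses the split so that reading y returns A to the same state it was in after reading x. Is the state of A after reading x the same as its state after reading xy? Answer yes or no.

no

State sequence: p0 -1-> p1 -0-> p3 -0-> p2 -1-> p3

After x (step 3): p2. After xy (step 4): p3.
They differ (p2 ≠ p3), so y is not a cycle from the state after x; this split is not the one the pumping-lemma construction produces, and pumping y need not keep the string in L(A).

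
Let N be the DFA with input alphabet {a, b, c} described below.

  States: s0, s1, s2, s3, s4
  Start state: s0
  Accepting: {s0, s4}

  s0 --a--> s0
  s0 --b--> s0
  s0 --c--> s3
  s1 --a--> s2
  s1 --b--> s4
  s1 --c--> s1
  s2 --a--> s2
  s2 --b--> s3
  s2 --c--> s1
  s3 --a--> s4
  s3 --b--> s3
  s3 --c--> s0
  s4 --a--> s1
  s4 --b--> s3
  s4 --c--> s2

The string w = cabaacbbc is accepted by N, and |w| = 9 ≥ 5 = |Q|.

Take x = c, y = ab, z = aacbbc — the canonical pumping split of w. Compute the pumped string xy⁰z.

xy⁰z = xz = c·aacbbc = caacbbc.
Reading y = ab takes N from s3 back to s3, so after x the machine is still in s3, and z then leads to the accepting state s0. Hence caacbbc ∈ L(N).

caacbbc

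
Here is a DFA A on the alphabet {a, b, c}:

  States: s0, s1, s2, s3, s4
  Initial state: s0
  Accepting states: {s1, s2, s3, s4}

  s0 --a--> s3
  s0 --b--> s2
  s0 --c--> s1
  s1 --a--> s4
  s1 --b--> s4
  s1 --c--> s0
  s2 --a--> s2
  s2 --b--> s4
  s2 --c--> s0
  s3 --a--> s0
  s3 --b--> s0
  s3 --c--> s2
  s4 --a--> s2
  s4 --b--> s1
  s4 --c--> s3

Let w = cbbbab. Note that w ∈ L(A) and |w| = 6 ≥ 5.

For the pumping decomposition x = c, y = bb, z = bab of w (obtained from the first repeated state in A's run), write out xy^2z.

cbbbbbab

xy^2z = c·bb·bb·bab = cbbbbbab.
Reading y = bb takes A from s1 back to s1, so after x·y·y the machine is still in s1, and z then leads to the accepting state s4. Hence cbbbbbab ∈ L(A).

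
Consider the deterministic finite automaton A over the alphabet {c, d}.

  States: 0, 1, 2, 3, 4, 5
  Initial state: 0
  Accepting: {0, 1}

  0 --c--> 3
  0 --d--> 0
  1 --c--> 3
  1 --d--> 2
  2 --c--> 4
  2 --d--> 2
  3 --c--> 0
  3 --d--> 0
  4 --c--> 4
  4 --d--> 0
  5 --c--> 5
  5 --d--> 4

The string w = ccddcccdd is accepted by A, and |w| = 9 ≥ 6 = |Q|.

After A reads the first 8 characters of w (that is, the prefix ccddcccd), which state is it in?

0

Run of A on the first 8 characters of w = c c d d c c c d:
  step 0: 0  (start)
  step 1: 3  (read c: 0→3)
  step 2: 0  (read c: 3→0)
  step 3: 0  (read d: 0→0)
  step 4: 0  (read d: 0→0)
  step 5: 3  (read c: 0→3)
  step 6: 0  (read c: 3→0)
  step 7: 3  (read c: 0→3)
  step 8: 0  (read d: 3→0)

After reading 8 characters, A is in state 0.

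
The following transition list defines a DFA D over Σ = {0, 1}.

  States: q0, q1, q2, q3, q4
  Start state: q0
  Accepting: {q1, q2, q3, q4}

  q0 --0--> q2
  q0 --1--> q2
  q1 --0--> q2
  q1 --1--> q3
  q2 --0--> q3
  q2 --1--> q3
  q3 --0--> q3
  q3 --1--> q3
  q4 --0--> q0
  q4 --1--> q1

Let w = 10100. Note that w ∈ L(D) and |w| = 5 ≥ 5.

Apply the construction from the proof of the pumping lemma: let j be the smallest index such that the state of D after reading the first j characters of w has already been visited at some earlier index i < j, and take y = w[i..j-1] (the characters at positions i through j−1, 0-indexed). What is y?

1

State sequence: q0 -1-> q2 -0-> q3 -1-> q3 -0-> q3 -0-> q3
First repeat at step 3: q3 was already visited.

So i = 2, j = 3, giving x = w[0:2] = 10, y = w[2:3] = 1, z = w[3:5] = 00.
Check: |xy| = 3 ≤ 5 and |y| = 1 ≥ 1. Reading y takes D from q3 back to q3, so every xyⁱz is accepted.
The DFA has 5 states, so the proof of the pumping lemma guarantees a repeated state among the first 5+1 visited; the segment between the two visits is the pumpable y.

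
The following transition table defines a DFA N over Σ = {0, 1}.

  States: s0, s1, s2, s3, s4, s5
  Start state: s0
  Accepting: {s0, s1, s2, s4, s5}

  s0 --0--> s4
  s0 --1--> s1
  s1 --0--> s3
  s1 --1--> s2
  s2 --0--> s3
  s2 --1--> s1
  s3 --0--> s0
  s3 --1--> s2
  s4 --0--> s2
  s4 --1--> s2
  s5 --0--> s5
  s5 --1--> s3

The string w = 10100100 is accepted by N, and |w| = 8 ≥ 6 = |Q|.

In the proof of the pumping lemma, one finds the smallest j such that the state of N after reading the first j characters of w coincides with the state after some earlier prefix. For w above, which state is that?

s3

Run of N on w = 1 0 1 0 0 1 0 0:
  step 0: s0  (start)
  step 1: s1  (read 1: s0→s1)
  step 2: s3  (read 0: s1→s3)
  step 3: s2  (read 1: s3→s2)
  step 4: s3  (read 0: s2→s3)   ← first repeat (s3 seen earlier)
  step 5: s0  (read 0: s3→s0)
  step 6: s1  (read 1: s0→s1)
  step 7: s3  (read 0: s1→s3)
  step 8: s0  (read 0: s3→s0)

The earliest repeat is at step j = 4: N is in s3, which it already visited at step i = 2.
The DFA has 6 states, so the proof of the pumping lemma guarantees a repeated state among the first 6+1 visited; the segment between the two visits is the pumpable y.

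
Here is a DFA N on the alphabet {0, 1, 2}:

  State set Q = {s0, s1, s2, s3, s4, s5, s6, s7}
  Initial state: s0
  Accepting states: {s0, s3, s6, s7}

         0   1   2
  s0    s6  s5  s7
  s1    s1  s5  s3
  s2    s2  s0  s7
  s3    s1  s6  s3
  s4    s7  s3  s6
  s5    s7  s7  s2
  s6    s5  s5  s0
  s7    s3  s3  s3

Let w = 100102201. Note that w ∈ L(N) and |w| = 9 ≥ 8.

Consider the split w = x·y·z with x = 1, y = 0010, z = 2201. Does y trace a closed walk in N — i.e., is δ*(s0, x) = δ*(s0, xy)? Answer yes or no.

yes

State sequence: s0 -1-> s5 -0-> s7 -0-> s3 -1-> s6 -0-> s5

After x (step 1): s5. After xy (step 5): s5.
They match, so y = 0010 drives N around a cycle from s5 back to itself; pumping y any number of times keeps N in s5 before reading z, and xyⁱz ∈ L(N) for every i ≥ 0.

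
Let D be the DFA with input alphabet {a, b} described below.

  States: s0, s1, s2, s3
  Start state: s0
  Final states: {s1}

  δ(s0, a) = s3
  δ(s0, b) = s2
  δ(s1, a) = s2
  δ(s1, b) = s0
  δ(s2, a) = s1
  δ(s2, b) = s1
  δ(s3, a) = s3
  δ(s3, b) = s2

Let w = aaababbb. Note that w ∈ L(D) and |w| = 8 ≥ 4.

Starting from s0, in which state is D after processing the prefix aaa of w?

s3

Run of D on the first 3 characters of w = a a a:
  step 0: s0  (start)
  step 1: s3  (read a: s0→s3)
  step 2: s3  (read a: s3→s3)
  step 3: s3  (read a: s3→s3)

After reading 3 characters, D is in state s3.
(This kind of state-tracing is the core of the pumping-lemma construction: with 4 states, pigeonhole forces a repeat within the first 4 steps.)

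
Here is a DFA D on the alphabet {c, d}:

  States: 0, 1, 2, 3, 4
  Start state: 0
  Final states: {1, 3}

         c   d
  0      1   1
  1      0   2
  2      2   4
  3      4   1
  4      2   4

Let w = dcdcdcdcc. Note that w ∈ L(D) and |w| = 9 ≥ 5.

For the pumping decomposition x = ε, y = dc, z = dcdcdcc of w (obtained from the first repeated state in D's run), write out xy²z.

xy^2z = ε·dc·dc·dcdcdcc = dcdcdcdcdcc.
Reading y = dc takes D from 0 back to 0, so after x·y·y the machine is still in 0, and z then leads to the accepting state 1. Hence dcdcdcdcdcc ∈ L(D).

dcdcdcdcdcc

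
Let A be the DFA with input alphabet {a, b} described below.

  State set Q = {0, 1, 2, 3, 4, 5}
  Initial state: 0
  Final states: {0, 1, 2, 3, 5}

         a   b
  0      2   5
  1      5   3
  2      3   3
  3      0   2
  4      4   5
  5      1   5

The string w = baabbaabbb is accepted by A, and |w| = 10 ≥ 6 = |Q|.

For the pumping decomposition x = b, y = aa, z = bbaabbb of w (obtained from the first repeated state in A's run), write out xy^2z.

xy^2z = b·aa·aa·bbaabbb = baaaabbaabbb.
Reading y = aa takes A from 5 back to 5, so after x·y·y the machine is still in 5, and z then leads to the accepting state 5. Hence baaaabbaabbb ∈ L(A).

baaaabbaabbb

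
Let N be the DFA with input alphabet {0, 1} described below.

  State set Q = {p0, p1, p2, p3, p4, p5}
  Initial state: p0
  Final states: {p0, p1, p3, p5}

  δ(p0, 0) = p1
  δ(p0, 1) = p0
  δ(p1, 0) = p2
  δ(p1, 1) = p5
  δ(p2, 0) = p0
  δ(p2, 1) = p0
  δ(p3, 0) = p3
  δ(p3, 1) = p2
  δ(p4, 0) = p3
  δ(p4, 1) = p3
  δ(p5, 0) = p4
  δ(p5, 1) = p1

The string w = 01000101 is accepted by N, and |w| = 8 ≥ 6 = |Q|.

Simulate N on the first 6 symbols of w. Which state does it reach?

State sequence: p0 -0-> p1 -1-> p5 -0-> p4 -0-> p3 -0-> p3 -1-> p2

After reading 6 characters, N is in state p2.

p2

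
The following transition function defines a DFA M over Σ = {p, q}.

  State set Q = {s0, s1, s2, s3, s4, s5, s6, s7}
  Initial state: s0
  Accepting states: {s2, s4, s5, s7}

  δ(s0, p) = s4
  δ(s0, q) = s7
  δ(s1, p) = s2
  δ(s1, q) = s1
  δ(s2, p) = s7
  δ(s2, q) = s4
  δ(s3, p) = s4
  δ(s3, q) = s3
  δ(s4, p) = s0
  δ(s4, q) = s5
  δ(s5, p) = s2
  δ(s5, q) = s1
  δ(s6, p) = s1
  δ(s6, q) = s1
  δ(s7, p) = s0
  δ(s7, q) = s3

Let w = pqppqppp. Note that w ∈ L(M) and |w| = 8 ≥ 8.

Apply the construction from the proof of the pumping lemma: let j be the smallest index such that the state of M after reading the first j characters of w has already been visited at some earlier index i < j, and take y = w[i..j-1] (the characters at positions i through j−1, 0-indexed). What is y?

qppqp

Run of M on w = p q p p q p p p:
  step 0: s0  (start)
  step 1: s4  (read p: s0→s4)
  step 2: s5  (read q: s4→s5)
  step 3: s2  (read p: s5→s2)
  step 4: s7  (read p: s2→s7)
  step 5: s3  (read q: s7→s3)
  step 6: s4  (read p: s3→s4)   ← first repeat (s4 seen earlier)
  step 7: s0  (read p: s4→s0)
  step 8: s4  (read p: s0→s4)

So i = 1, j = 6, giving x = w[0:1] = p, y = w[1:6] = qppqp, z = w[6:8] = pp.
Check: |xy| = 6 ≤ 8 and |y| = 5 ≥ 1. Reading y takes M from s4 back to s4, so every xyⁱz is accepted.
Since M has 8 states, any run of length ≥ 8 visits 8+1 states, so by pigeonhole some state repeats within the first 8 steps — that repeat gives the pumpable loop.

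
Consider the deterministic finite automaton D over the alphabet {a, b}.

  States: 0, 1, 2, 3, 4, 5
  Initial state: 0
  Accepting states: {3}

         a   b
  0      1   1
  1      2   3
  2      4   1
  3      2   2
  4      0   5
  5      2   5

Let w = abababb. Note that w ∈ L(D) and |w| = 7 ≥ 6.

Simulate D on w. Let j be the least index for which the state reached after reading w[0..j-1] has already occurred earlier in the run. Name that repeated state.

1

State sequence: 0 -a-> 1 -b-> 3 -a-> 2 -b-> 1 -a-> 2 -b-> 1 -b-> 3
First repeat at step 4: 1 was already visited.

The earliest repeat is at step j = 4: D is in 1, which it already visited at step i = 1.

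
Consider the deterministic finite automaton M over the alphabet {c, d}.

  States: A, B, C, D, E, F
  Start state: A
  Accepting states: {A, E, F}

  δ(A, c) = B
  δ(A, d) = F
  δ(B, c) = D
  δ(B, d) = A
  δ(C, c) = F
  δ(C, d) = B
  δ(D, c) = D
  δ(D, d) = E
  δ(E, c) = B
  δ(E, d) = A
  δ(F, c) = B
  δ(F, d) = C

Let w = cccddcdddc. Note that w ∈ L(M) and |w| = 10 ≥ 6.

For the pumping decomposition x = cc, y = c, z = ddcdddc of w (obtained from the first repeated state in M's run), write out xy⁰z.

ccddcdddc

xy⁰z = xz = cc·ddcdddc = ccddcdddc.
Reading y = c takes M from D back to D, so after x the machine is still in D, and z then leads to the accepting state F. Hence ccddcdddc ∈ L(M).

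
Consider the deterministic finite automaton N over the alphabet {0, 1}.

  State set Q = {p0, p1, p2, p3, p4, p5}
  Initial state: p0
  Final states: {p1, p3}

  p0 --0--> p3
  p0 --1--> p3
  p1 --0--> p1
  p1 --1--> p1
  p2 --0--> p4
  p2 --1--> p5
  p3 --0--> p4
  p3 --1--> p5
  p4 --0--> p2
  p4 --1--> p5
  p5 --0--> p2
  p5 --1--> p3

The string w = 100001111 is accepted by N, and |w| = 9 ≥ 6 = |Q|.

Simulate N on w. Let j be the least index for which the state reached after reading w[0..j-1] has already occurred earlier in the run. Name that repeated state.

Run of N on w = 1 0 0 0 0 1 1 1 1:
  step 0: p0  (start)
  step 1: p3  (read 1: p0→p3)
  step 2: p4  (read 0: p3→p4)
  step 3: p2  (read 0: p4→p2)
  step 4: p4  (read 0: p2→p4)   ← first repeat (p4 seen earlier)
  step 5: p2  (read 0: p4→p2)
  step 6: p5  (read 1: p2→p5)
  step 7: p3  (read 1: p5→p3)
  step 8: p5  (read 1: p3→p5)
  step 9: p3  (read 1: p5→p3)

The earliest repeat is at step j = 4: N is in p4, which it already visited at step i = 2.
With |Q| = 6, pigeonhole forces a state repeat no later than step 6; the substring read between the first and second visits to that state can be pumped.

p4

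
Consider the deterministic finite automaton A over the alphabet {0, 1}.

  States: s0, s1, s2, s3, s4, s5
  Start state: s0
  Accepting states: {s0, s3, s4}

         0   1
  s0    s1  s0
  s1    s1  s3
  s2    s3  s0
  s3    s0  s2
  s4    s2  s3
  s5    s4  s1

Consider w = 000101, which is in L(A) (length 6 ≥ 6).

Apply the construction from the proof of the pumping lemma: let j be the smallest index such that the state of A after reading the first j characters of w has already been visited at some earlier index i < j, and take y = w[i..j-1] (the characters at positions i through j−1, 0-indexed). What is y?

0

State sequence: s0 -0-> s1 -0-> s1 -0-> s1 -1-> s3 -0-> s0 -1-> s0
First repeat at step 2: s1 was already visited.

So i = 1, j = 2, giving x = w[0:1] = 0, y = w[1:2] = 0, z = w[2:6] = 0101.
Check: |xy| = 2 ≤ 6 and |y| = 1 ≥ 1. Reading y takes A from s1 back to s1, so every xyⁱz is accepted.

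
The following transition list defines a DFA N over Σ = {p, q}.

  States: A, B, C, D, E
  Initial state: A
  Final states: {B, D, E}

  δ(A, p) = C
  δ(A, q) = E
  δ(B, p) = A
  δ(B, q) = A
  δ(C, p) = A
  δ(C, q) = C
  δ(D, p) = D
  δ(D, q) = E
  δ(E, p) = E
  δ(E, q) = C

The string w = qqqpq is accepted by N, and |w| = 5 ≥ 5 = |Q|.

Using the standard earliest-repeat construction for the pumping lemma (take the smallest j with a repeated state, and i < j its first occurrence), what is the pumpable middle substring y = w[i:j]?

State sequence: A -q-> E -q-> C -q-> C -p-> A -q-> E
First repeat at step 3: C was already visited.

So i = 2, j = 3, giving x = w[0:2] = qq, y = w[2:3] = q, z = w[3:5] = pq.
Check: |xy| = 3 ≤ 5 and |y| = 1 ≥ 1. Reading y takes N from C back to C, so every xyⁱz is accepted.

q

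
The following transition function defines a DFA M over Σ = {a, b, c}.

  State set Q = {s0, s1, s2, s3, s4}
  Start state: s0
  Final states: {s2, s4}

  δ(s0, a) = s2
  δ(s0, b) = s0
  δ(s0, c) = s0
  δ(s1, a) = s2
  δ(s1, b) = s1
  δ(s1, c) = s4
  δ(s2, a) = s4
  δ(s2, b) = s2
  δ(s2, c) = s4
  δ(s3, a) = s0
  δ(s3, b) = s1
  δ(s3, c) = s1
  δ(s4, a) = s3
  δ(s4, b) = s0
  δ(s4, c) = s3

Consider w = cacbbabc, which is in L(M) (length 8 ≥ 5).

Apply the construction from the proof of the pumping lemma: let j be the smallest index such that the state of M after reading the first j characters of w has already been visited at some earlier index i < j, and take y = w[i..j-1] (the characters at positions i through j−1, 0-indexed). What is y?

Run of M on w = c a c b b a b c:
  step 0: s0  (start)
  step 1: s0  (read c: s0→s0)   ← first repeat (s0 seen earlier)
  step 2: s2  (read a: s0→s2)
  step 3: s4  (read c: s2→s4)
  step 4: s0  (read b: s4→s0)
  step 5: s0  (read b: s0→s0)
  step 6: s2  (read a: s0→s2)
  step 7: s2  (read b: s2→s2)
  step 8: s4  (read c: s2→s4)

So i = 0, j = 1, giving x = w[0:0] = ε, y = w[0:1] = c, z = w[1:8] = acbbabc.
Check: |xy| = 1 ≤ 5 and |y| = 1 ≥ 1. Reading y takes M from s0 back to s0, so every xyⁱz is accepted.

c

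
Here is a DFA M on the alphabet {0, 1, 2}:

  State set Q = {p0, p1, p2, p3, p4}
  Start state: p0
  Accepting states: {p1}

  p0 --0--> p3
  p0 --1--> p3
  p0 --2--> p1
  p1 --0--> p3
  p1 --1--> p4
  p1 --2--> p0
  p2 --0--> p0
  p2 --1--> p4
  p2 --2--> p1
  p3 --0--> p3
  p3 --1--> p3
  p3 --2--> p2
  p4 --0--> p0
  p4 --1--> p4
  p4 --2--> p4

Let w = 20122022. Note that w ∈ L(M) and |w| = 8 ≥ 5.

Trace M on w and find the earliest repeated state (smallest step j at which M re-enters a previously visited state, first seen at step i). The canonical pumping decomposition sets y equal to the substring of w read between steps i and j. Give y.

Run of M on w = 2 0 1 2 2 0 2 2:
  step 0: p0  (start)
  step 1: p1  (read 2: p0→p1)
  step 2: p3  (read 0: p1→p3)
  step 3: p3  (read 1: p3→p3)   ← first repeat (p3 seen earlier)
  step 4: p2  (read 2: p3→p2)
  step 5: p1  (read 2: p2→p1)
  step 6: p3  (read 0: p1→p3)
  step 7: p2  (read 2: p3→p2)
  step 8: p1  (read 2: p2→p1)

So i = 2, j = 3, giving x = w[0:2] = 20, y = w[2:3] = 1, z = w[3:8] = 22022.
Check: |xy| = 3 ≤ 5 and |y| = 1 ≥ 1. Reading y takes M from p3 back to p3, so every xyⁱz is accepted.
The DFA has 5 states, so the proof of the pumping lemma guarantees a repeated state among the first 5+1 visited; the segment between the two visits is the pumpable y.

1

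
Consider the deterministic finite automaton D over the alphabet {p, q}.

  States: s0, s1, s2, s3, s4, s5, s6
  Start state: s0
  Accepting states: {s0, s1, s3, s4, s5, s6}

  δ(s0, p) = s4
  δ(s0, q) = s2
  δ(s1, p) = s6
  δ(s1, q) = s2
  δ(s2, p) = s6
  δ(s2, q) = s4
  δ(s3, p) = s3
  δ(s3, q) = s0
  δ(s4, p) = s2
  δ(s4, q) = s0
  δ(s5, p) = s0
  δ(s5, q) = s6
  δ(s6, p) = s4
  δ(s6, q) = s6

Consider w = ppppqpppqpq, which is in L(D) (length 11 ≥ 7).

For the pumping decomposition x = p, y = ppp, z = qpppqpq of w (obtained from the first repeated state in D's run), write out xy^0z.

xy⁰z = xz = p·qpppqpq = pqpppqpq.
Reading y = ppp takes D from s4 back to s4, so after x the machine is still in s4, and z then leads to the accepting state s0. Hence pqpppqpq ∈ L(D).

pqpppqpq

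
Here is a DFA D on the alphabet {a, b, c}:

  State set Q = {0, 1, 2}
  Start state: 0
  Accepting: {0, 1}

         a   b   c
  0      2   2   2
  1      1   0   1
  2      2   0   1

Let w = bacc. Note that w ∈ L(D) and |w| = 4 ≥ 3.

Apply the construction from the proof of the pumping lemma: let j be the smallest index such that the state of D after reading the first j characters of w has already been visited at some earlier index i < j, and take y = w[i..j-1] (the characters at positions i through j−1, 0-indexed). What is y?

State sequence: 0 -b-> 2 -a-> 2 -c-> 1 -c-> 1
First repeat at step 2: 2 was already visited.

So i = 1, j = 2, giving x = w[0:1] = b, y = w[1:2] = a, z = w[2:4] = cc.
Check: |xy| = 2 ≤ 3 and |y| = 1 ≥ 1. Reading y takes D from 2 back to 2, so every xyⁱz is accepted.

a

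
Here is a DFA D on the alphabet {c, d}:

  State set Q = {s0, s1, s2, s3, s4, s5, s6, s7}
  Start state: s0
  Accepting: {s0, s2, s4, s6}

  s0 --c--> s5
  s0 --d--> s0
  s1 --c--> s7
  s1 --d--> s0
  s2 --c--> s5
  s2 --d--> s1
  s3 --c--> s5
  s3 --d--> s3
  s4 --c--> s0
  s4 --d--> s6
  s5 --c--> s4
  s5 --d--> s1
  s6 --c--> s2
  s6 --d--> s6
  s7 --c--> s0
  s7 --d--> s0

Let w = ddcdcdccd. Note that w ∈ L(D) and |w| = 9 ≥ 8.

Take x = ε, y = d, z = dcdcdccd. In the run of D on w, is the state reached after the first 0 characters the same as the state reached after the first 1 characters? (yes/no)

Run of D on the first 1 characters of w = d:
  step 0: s0  (start)
  step 1: s0  (read d: s0→s0)

After x (step 0): s0. After xy (step 1): s0.
They match, so y = d drives D around a cycle from s0 back to itself; pumping y any number of times keeps D in s0 before reading z, and xyⁱz ∈ L(D) for every i ≥ 0.

yes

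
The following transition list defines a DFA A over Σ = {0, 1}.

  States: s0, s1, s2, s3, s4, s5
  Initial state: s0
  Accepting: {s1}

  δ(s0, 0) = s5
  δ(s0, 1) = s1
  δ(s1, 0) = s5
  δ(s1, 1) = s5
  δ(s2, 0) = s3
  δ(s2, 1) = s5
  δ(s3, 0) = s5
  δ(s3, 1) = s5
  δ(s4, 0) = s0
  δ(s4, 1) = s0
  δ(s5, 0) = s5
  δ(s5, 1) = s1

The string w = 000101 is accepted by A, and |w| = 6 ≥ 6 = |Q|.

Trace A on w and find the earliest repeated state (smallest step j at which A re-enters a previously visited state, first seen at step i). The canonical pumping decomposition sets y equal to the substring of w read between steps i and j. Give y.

Run of A on w = 0 0 0 1 0 1:
  step 0: s0  (start)
  step 1: s5  (read 0: s0→s5)
  step 2: s5  (read 0: s5→s5)   ← first repeat (s5 seen earlier)
  step 3: s5  (read 0: s5→s5)
  step 4: s1  (read 1: s5→s1)
  step 5: s5  (read 0: s1→s5)
  step 6: s1  (read 1: s5→s1)

So i = 1, j = 2, giving x = w[0:1] = 0, y = w[1:2] = 0, z = w[2:6] = 0101.
Check: |xy| = 2 ≤ 6 and |y| = 1 ≥ 1. Reading y takes A from s5 back to s5, so every xyⁱz is accepted.
With |Q| = 6, pigeonhole forces a state repeat no later than step 6; the substring read between the first and second visits to that state can be pumped.

0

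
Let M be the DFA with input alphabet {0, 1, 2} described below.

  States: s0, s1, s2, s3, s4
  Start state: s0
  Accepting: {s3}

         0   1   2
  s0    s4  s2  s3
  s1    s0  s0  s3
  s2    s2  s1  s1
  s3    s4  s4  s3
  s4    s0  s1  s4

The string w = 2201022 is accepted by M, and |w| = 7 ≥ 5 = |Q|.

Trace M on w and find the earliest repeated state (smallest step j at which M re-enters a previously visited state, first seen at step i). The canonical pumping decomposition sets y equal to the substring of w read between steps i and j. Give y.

Run of M on w = 2 2 0 1 0 2 2:
  step 0: s0  (start)
  step 1: s3  (read 2: s0→s3)
  step 2: s3  (read 2: s3→s3)   ← first repeat (s3 seen earlier)
  step 3: s4  (read 0: s3→s4)
  step 4: s1  (read 1: s4→s1)
  step 5: s0  (read 0: s1→s0)
  step 6: s3  (read 2: s0→s3)
  step 7: s3  (read 2: s3→s3)

So i = 1, j = 2, giving x = w[0:1] = 2, y = w[1:2] = 2, z = w[2:7] = 01022.
Check: |xy| = 2 ≤ 5 and |y| = 1 ≥ 1. Reading y takes M from s3 back to s3, so every xyⁱz is accepted.

2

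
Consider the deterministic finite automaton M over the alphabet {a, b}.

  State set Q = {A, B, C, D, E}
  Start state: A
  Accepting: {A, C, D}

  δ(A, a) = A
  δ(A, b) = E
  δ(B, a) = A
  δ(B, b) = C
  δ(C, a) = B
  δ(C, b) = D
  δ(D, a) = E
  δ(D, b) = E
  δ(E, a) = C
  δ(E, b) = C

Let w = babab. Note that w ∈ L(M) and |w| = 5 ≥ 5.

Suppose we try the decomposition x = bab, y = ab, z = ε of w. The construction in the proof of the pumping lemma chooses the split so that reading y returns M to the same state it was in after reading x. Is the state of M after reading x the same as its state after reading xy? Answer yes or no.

Run of M on the first 5 characters of w = b a b a b:
  step 0: A  (start)
  step 1: E  (read b: A→E)
  step 2: C  (read a: E→C)
  step 3: D  (read b: C→D)
  step 4: E  (read a: D→E)
  step 5: C  (read b: E→C)

After x (step 3): D. After xy (step 5): C.
They differ (D ≠ C), so y is not a cycle from the state after x; this split is not the one the pumping-lemma construction produces, and pumping y need not keep the string in L(M).

no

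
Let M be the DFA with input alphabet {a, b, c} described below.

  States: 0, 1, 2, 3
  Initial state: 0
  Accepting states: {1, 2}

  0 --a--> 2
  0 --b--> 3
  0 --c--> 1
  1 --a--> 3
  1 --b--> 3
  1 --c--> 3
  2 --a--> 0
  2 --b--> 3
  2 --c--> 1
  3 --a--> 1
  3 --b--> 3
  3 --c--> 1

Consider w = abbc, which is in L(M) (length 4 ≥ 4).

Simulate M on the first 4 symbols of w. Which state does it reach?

1

State sequence: 0 -a-> 2 -b-> 3 -b-> 3 -c-> 1

After reading 4 characters, M is in state 1.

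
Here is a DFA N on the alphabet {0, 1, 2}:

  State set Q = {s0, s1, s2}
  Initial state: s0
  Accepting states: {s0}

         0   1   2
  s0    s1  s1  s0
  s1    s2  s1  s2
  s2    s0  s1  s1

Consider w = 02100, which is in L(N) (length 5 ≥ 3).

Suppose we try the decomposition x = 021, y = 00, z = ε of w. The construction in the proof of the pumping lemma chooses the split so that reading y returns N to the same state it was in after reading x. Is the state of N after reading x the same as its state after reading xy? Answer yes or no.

Run of N on the first 5 characters of w = 0 2 1 0 0:
  step 0: s0  (start)
  step 1: s1  (read 0: s0→s1)
  step 2: s2  (read 2: s1→s2)
  step 3: s1  (read 1: s2→s1)
  step 4: s2  (read 0: s1→s2)
  step 5: s0  (read 0: s2→s0)

After x (step 3): s1. After xy (step 5): s0.
They differ (s1 ≠ s0), so y is not a cycle from the state after x; this split is not the one the pumping-lemma construction produces, and pumping y need not keep the string in L(N).

no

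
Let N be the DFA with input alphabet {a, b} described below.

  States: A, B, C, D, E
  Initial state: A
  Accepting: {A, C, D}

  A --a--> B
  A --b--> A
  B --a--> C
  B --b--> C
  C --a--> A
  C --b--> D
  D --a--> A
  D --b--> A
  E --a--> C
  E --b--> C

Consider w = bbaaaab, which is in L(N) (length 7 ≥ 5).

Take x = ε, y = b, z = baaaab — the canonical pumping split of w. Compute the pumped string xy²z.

xy^2z = ε·b·b·baaaab = bbbaaaab.
Reading y = b takes N from A back to A, so after x·y·y the machine is still in A, and z then leads to the accepting state C. Hence bbbaaaab ∈ L(N).

bbbaaaab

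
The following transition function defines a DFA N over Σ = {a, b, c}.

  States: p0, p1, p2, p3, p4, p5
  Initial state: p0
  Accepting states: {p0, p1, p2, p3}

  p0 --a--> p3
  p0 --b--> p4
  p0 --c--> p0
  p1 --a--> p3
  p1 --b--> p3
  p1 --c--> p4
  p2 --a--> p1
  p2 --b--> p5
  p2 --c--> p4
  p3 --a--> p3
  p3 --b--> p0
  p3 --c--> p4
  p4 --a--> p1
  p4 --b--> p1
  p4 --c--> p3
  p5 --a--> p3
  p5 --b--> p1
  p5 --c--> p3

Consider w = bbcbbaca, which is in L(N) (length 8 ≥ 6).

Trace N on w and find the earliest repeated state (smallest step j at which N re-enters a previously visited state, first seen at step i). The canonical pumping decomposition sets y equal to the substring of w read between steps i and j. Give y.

bc

Run of N on w = b b c b b a c a:
  step 0: p0  (start)
  step 1: p4  (read b: p0→p4)
  step 2: p1  (read b: p4→p1)
  step 3: p4  (read c: p1→p4)   ← first repeat (p4 seen earlier)
  step 4: p1  (read b: p4→p1)
  step 5: p3  (read b: p1→p3)
  step 6: p3  (read a: p3→p3)
  step 7: p4  (read c: p3→p4)
  step 8: p1  (read a: p4→p1)

So i = 1, j = 3, giving x = w[0:1] = b, y = w[1:3] = bc, z = w[3:8] = bbaca.
Check: |xy| = 3 ≤ 6 and |y| = 2 ≥ 1. Reading y takes N from p4 back to p4, so every xyⁱz is accepted.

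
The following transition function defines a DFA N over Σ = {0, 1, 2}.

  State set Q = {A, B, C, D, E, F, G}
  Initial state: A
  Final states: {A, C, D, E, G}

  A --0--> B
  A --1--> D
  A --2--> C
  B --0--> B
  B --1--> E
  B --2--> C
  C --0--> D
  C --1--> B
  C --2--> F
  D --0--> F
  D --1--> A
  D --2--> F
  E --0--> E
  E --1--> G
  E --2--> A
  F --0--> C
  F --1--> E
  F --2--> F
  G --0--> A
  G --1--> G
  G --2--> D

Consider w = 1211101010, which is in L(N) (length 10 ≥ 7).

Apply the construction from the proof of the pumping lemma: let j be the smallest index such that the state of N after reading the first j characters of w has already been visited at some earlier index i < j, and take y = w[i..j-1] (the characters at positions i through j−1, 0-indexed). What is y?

State sequence: A -1-> D -2-> F -1-> E -1-> G -1-> G -0-> A -1-> D -0-> F -1-> E -0-> E
First repeat at step 5: G was already visited.

So i = 4, j = 5, giving x = w[0:4] = 1211, y = w[4:5] = 1, z = w[5:10] = 01010.
Check: |xy| = 5 ≤ 7 and |y| = 1 ≥ 1. Reading y takes N from G back to G, so every xyⁱz is accepted.

1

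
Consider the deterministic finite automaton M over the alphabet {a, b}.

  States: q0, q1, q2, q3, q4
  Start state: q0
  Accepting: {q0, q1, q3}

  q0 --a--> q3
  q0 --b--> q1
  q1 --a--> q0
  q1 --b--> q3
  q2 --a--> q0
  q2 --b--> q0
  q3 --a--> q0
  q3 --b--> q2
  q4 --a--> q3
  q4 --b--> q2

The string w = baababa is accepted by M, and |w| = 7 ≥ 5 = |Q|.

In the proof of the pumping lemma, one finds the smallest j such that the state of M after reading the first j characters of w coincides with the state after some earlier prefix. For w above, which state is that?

State sequence: q0 -b-> q1 -a-> q0 -a-> q3 -b-> q2 -a-> q0 -b-> q1 -a-> q0
First repeat at step 2: q0 was already visited.

The earliest repeat is at step j = 2: M is in q0, which it already visited at step i = 0.

q0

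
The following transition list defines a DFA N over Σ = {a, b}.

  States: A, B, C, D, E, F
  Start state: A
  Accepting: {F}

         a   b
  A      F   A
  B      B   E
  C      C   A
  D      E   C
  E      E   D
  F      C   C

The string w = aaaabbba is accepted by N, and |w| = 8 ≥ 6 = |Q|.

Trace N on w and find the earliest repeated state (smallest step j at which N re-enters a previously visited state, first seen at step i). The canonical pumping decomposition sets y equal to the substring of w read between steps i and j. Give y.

a

State sequence: A -a-> F -a-> C -a-> C -a-> C -b-> A -b-> A -b-> A -a-> F
First repeat at step 3: C was already visited.

So i = 2, j = 3, giving x = w[0:2] = aa, y = w[2:3] = a, z = w[3:8] = abbba.
Check: |xy| = 3 ≤ 6 and |y| = 1 ≥ 1. Reading y takes N from C back to C, so every xyⁱz is accepted.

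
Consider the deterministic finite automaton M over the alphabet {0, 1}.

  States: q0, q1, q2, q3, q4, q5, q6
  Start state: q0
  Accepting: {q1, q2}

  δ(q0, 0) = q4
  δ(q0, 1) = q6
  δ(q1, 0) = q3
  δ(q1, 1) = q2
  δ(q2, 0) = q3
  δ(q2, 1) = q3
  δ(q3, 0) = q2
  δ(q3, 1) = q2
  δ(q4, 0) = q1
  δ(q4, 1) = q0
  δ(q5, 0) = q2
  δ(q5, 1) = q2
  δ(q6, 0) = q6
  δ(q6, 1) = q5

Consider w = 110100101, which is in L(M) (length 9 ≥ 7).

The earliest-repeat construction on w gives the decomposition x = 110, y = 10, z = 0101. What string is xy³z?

1101010100101

xy^3z = 110·10·10·10·0101 = 1101010100101.
Reading y = 10 takes M from q2 back to q2, so after x·y·y·y the machine is still in q2, and z then leads to the accepting state q2. Hence 1101010100101 ∈ L(M).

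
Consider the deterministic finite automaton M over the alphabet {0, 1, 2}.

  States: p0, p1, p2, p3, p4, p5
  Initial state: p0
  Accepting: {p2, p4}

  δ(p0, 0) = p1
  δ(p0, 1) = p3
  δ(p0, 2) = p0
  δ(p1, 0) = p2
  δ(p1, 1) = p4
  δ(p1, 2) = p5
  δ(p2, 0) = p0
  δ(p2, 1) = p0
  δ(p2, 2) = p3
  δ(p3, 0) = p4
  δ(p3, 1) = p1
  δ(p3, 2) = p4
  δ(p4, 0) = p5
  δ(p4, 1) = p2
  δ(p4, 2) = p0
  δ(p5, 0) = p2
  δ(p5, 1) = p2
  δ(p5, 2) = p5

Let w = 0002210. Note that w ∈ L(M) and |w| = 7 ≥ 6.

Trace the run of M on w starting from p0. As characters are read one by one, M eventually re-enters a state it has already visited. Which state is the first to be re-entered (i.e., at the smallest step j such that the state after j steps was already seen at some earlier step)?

p0

Run of M on w = 0 0 0 2 2 1 0:
  step 0: p0  (start)
  step 1: p1  (read 0: p0→p1)
  step 2: p2  (read 0: p1→p2)
  step 3: p0  (read 0: p2→p0)   ← first repeat (p0 seen earlier)
  step 4: p0  (read 2: p0→p0)
  step 5: p0  (read 2: p0→p0)
  step 6: p3  (read 1: p0→p3)
  step 7: p4  (read 0: p3→p4)

The earliest repeat is at step j = 3: M is in p0, which it already visited at step i = 0.
Pumping length from the standard proof: p = 6 (the number of states). The repeated state found above gives |xy| = j ≤ 6 and |y| = j − i ≥ 1.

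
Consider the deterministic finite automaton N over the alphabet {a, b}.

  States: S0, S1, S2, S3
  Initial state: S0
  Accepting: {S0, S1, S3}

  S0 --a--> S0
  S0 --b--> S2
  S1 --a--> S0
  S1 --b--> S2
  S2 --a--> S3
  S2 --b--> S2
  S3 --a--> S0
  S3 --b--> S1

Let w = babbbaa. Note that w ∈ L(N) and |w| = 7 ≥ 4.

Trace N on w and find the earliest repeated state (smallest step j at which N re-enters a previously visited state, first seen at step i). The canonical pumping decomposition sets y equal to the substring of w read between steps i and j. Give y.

abb

State sequence: S0 -b-> S2 -a-> S3 -b-> S1 -b-> S2 -b-> S2 -a-> S3 -a-> S0
First repeat at step 4: S2 was already visited.

So i = 1, j = 4, giving x = w[0:1] = b, y = w[1:4] = abb, z = w[4:7] = baa.
Check: |xy| = 4 ≤ 4 and |y| = 3 ≥ 1. Reading y takes N from S2 back to S2, so every xyⁱz is accepted.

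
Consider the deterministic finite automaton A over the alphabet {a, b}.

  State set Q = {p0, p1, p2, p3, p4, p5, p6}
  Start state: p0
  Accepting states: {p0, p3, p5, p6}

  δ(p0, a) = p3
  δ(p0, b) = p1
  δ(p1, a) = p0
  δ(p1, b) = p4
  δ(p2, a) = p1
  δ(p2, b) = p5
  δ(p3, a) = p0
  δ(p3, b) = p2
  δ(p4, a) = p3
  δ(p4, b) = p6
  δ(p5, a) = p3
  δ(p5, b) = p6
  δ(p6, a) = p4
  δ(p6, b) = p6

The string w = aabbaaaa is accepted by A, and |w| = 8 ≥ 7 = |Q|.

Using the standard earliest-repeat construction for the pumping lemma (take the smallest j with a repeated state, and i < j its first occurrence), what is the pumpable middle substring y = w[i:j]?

State sequence: p0 -a-> p3 -a-> p0 -b-> p1 -b-> p4 -a-> p3 -a-> p0 -a-> p3 -a-> p0
First repeat at step 2: p0 was already visited.

So i = 0, j = 2, giving x = w[0:0] = ε, y = w[0:2] = aa, z = w[2:8] = bbaaaa.
Check: |xy| = 2 ≤ 7 and |y| = 2 ≥ 1. Reading y takes A from p0 back to p0, so every xyⁱz is accepted.
Pumping length from the standard proof: p = 7 (the number of states). The repeated state found above gives |xy| = j ≤ 7 and |y| = j − i ≥ 1.

aa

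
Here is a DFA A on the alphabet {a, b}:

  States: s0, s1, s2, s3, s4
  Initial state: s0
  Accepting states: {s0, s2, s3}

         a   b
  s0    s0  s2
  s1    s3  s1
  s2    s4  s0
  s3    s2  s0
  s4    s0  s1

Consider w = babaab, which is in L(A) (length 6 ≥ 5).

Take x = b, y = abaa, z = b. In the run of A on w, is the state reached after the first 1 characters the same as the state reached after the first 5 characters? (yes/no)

State sequence: s0 -b-> s2 -a-> s4 -b-> s1 -a-> s3 -a-> s2

After x (step 1): s2. After xy (step 5): s2.
They match, so y = abaa drives A around a cycle from s2 back to itself; pumping y any number of times keeps A in s2 before reading z, and xyⁱz ∈ L(A) for every i ≥ 0.

yes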